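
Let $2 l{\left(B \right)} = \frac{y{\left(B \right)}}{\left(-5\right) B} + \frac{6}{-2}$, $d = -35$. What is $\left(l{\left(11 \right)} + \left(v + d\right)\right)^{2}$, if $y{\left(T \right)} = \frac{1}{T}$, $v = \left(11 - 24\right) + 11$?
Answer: $\frac{542563849}{366025} \approx 1482.3$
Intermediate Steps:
$v = -2$ ($v = -13 + 11 = -2$)
$l{\left(B \right)} = - \frac{3}{2} - \frac{1}{10 B^{2}}$ ($l{\left(B \right)} = \frac{\frac{1}{B \left(- 5 B\right)} + \frac{6}{-2}}{2} = \frac{\frac{\left(- \frac{1}{5}\right) \frac{1}{B}}{B} + 6 \left(- \frac{1}{2}\right)}{2} = \frac{- \frac{1}{5 B^{2}} - 3}{2} = \frac{-3 - \frac{1}{5 B^{2}}}{2} = - \frac{3}{2} - \frac{1}{10 B^{2}}$)
$\left(l{\left(11 \right)} + \left(v + d\right)\right)^{2} = \left(\left(- \frac{3}{2} - \frac{1}{10 \cdot 121}\right) - 37\right)^{2} = \left(\left(- \frac{3}{2} - \frac{1}{1210}\right) - 37\right)^{2} = \left(- \frac{908}{605} - 37\right)^{2} = \left(- \frac{23293}{605}\right)^{2} = \frac{542563849}{366025}$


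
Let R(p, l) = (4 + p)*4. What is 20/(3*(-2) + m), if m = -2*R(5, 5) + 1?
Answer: -20/77 ≈ -0.25974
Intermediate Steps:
R(p, l) = 16 + 4*p
m = -71 (m = -2*(16 + 4*5) + 1 = -2*(16 + 20) + 1 = -2*36 + 1 = -72 + 1 = -71)
20/(3*(-2) + m) = 20/(3*(-2) - 71) = 20/(-6 - 71) = 20/(-77) = -1/77*20 = -20/77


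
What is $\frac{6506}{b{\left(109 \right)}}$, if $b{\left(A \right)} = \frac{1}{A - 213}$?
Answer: $-676624$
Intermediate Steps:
$b{\left(A \right)} = \frac{1}{-213 + A}$
$\frac{6506}{b{\left(109 \right)}} = \frac{6506}{\frac{1}{-213 + 109}} = \frac{6506}{\frac{1}{-104}} = \frac{6506}{- \frac{1}{104}} = 6506 \left(-104\right) = -676624$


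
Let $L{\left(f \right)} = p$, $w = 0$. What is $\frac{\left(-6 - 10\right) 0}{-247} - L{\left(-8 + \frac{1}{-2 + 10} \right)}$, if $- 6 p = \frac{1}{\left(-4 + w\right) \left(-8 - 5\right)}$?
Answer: $\frac{1}{312} \approx 0.0032051$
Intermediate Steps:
$p = - \frac{1}{312}$ ($p = - \frac{1}{6 \left(-4 + 0\right) \left(-8 - 5\right)} = - \frac{1}{6 \left(\left(-4\right) \left(-13\right)\right)} = - \frac{1}{6 \cdot 52} = \left(- \frac{1}{6}\right) \frac{1}{52} = - \frac{1}{312} \approx -0.0032051$)
$L{\left(f \right)} = - \frac{1}{312}$
$\frac{\left(-6 - 10\right) 0}{-247} - L{\left(-8 + \frac{1}{-2 + 10} \right)} = \frac{\left(-6 - 10\right) 0}{-247} - - \frac{1}{312} = \left(-16\right) 0 \left(- \frac{1}{247}\right) + \frac{1}{312} = 0 \left(- \frac{1}{247}\right) + \frac{1}{312} = 0 + \frac{1}{312} = \frac{1}{312}$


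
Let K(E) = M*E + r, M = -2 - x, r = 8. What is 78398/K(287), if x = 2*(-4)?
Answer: 39199/865 ≈ 45.317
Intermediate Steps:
x = -8
M = 6 (M = -2 - 1*(-8) = -2 + 8 = 6)
K(E) = 8 + 6*E (K(E) = 6*E + 8 = 8 + 6*E)
78398/K(287) = 78398/(8 + 6*287) = 78398/(8 + 1722) = 78398/1730 = 78398*(1/1730) = 39199/865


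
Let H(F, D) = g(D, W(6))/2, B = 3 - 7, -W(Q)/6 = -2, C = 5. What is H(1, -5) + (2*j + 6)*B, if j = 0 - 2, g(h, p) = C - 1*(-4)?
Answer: -7/2 ≈ -3.5000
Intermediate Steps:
W(Q) = 12 (W(Q) = -6*(-2) = 12)
g(h, p) = 9 (g(h, p) = 5 - 1*(-4) = 5 + 4 = 9)
B = -4
j = -2
H(F, D) = 9/2
H(1, -5) + (2*j + 6)*B = 9/2 + (2*(-2) + 6)*(-4) = 9/2 + (-4 + 6)*(-4) = 9/2 + 2*(-4) = 9/2 - 8 = -7/2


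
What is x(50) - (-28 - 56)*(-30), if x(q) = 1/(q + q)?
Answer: -251999/100 ≈ -2520.0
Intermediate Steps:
x(q) = 1/(2*q)
x(50) - (-28 - 56)*(-30) = (1/2)/50 - (-28 - 56)*(-30) = (1/2)*(1/50) - (-84)*(-30) = 1/100 - 1*2520 = 1/100 - 2520 = -251999/100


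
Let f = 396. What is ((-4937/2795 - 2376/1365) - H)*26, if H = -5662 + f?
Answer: 41184270/301 ≈ 1.3682e+5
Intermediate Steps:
H = -5266 (H = -5662 + 396 = -5266)
((-4937/2795 - 2376/1365) - H)*26 = ((-4937/2795 - 2376/1365) - 1*(-5266))*26 = ((-4937*1/2795 - 2376*1/1365) + 5266)*26 = ((-4937/2795 - 792/455) + 5266)*26 = (-13723/3913 + 5266)*26 = (20592135/3913)*26 = 41184270/301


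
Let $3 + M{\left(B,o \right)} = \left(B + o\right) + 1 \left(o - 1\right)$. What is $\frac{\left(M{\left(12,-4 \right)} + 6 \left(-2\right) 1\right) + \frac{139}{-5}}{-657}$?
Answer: $\frac{199}{3285} \approx 0.060578$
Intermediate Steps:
$M{\left(B,o \right)} = -4 + B + 2 o$ ($M{\left(B,o \right)} = -3 + \left(\left(B + o\right) + 1 \left(o - 1\right)\right) = -3 + \left(\left(B + o\right) + 1 \left(-1 + o\right)\right) = -3 + \left(\left(B + o\right) + \left(-1 + o\right)\right) = -3 + \left(-1 + B + 2 o\right) = -4 + B + 2 o$)
$\frac{\left(M{\left(12,-4 \right)} + 6 \left(-2\right) 1\right) + \frac{139}{-5}}{-657} = \frac{\left(\left(-4 + 12 + 2 \left(-4\right)\right) + 6 \left(-2\right) 1\right) + \frac{139}{-5}}{-657} = \left(\left(\left(-4 + 12 - 8\right) - 12\right) + 139 \left(- \frac{1}{5}\right)\right) \left(- \frac{1}{657}\right) = \left(\left(0 - 12\right) - \frac{139}{5}\right) \left(- \frac{1}{657}\right) = \left(-12 - \frac{139}{5}\right) \left(- \frac{1}{657}\right) = \left(- \frac{199}{5}\right) \left(- \frac{1}{657}\right) = \frac{199}{3285}$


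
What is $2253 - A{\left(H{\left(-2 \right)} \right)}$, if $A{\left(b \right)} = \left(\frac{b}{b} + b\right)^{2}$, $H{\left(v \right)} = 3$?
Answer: $2237$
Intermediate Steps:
$A{\left(b \right)} = \left(1 + b\right)^{2}$
$2253 - A{\left(H{\left(-2 \right)} \right)} = 2253 - \left(1 + 3\right)^{2} = 2253 - 4^{2} = 2253 - 16 = 2237$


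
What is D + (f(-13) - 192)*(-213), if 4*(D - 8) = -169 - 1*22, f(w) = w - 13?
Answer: 185577/4 ≈ 46394.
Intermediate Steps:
f(w) = -13 + w
D = -159/4 (D = 8 + (-169 - 1*22)/4 = 8 + (-169 - 22)/4 = 8 + (1/4)*(-191) = 8 - 191/4 = -159/4 ≈ -39.750)
D + (f(-13) - 192)*(-213) = -159/4 + ((-13 - 13) - 192)*(-213) = -159/4 + (-26 - 192)*(-213) = -159/4 - 218*(-213) = -159/4 + 46434 = 185577/4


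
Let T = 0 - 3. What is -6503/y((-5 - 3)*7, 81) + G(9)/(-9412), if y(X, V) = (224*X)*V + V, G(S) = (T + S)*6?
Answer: 6157712/2390607999 ≈ 0.0025758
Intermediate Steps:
T = -3
G(S) = -18 + 6*S (G(S) = (-3 + S)*6 = -18 + 6*S)
y(X, V) = V + 224*V*X (y(X, V) = 224*V*X + V = V + 224*V*X)
-6503/y((-5 - 3)*7, 81) + G(9)/(-9412) = -6503*1/(81*(1 + 224*((-5 - 3)*7))) + (-18 + 6*9)/(-9412) = -6503*1/(81*(1 + 224*(-8*7))) + (-18 + 54)*(-1/9412) = -6503*1/(81*(1 + 224*(-56))) + 36*(-1/9412) = -6503*1/(81*(1 - 12544)) - 9/2353 = -6503/(81*(-12543)) - 9/2353 = -6503/(-1015983) - 9/2353 = -6503*(-1/1015983) - 9/2353 = 6503/1015983 - 9/2353 = 6157712/2390607999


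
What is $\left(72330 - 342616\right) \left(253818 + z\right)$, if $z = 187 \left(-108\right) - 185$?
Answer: $-63094752982$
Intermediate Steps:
$z = -20381$ ($z = -20196 - 185 = -20381$)
$\left(72330 - 342616\right) \left(253818 + z\right) = \left(72330 - 342616\right) \left(253818 - 20381\right) = \left(-270286\right) 233437 = -63094752982$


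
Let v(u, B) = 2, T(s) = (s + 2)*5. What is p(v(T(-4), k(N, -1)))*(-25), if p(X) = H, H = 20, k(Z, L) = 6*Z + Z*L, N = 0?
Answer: -500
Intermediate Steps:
k(Z, L) = 6*Z + L*Z
T(s) = 10 + 5*s (T(s) = (2 + s)*5 = 10 + 5*s)
p(X) = 20
p(v(T(-4), k(N, -1)))*(-25) = 20*(-25) = -500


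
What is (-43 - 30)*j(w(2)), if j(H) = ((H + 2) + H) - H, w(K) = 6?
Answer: -584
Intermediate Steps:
j(H) = 2 + H (j(H) = ((2 + H) + H) - H = (2 + 2*H) - H = 2 + H)
(-43 - 30)*j(w(2)) = (-43 - 30)*(2 + 6) = -73*8 = -584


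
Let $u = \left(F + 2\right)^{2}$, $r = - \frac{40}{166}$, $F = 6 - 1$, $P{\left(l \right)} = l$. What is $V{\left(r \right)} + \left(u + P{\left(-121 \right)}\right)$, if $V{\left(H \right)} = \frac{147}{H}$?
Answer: $- \frac{13641}{20} \approx -682.05$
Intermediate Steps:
$F = 5$ ($F = 6 - 1 = 5$)
$r = - \frac{20}{83}$ ($r = \left(-40\right) \frac{1}{166} = - \frac{20}{83} \approx -0.24096$)
$u = 49$ ($u = \left(5 + 2\right)^{2} = 7^{2} = 49$)
$V{\left(r \right)} + \left(u + P{\left(-121 \right)}\right) = \frac{147}{- \frac{20}{83}} + \left(49 - 121\right) = 147 \left(- \frac{83}{20}\right) - 72 = - \frac{12201}{20} - 72 = - \frac{13641}{20}$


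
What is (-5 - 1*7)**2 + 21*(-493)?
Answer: -10209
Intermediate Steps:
(-5 - 1*7)**2 + 21*(-493) = (-5 - 7)**2 - 10353 = (-12)**2 - 10353 = 144 - 10353 = -10209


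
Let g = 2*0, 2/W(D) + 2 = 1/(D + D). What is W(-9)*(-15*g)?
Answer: 0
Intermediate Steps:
W(D) = 2/(-2 + 1/(2*D)) (W(D) = 2/(-2 + 1/(D + D)) = 2/(-2 + 1/(2*D)))
g = 0
W(-9)*(-15*g) = (-4*(-9)/(-1 + 4*(-9)))*(-15*0) = -4*(-9)/(-1 - 36)*0 = -4*(-9)/(-37)*0 = -4*(-9)*(-1/37)*0 = -36/37*0 = 0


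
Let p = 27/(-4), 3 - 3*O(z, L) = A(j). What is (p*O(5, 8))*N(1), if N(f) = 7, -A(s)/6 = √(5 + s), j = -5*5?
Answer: -189/4 - 189*I*√5 ≈ -47.25 - 422.62*I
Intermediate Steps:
j = -25
A(s) = -6*√(5 + s)
O(z, L) = 1 + 4*I*√5 (O(z, L) = 1 - (-2)*√(5 - 25) = 1 - (-2)*√(-20) = 1 - (-2)*2*I*√5 = 1 - (-4)*I*√5 = 1 + 4*I*√5)
p = -27/4 (p = 27*(-¼) = -27/4 ≈ -6.7500)
(p*O(5, 8))*N(1) = -27*(1 + 4*I*√5)/4*7 = (-27/4 - 27*I*√5)*7 = -189/4 - 189*I*√5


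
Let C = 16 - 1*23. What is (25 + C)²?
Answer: 324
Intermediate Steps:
C = -7 (C = 16 - 23 = -7)
(25 + C)² = (25 - 7)² = 18² = 324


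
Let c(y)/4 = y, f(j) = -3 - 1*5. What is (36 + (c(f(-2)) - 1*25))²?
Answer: 441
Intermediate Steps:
f(j) = -8 (f(j) = -3 - 5 = -8)
c(y) = 4*y
(36 + (c(f(-2)) - 1*25))² = (36 + (4*(-8) - 1*25))² = (36 + (-32 - 25))² = (36 - 57)² = (-21)² = 441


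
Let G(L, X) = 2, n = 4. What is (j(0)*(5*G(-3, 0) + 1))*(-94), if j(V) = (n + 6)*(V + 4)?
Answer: -41360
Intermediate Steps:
j(V) = 40 + 10*V (j(V) = (4 + 6)*(V + 4) = 10*(4 + V) = 40 + 10*V)
(j(0)*(5*G(-3, 0) + 1))*(-94) = ((40 + 10*0)*(5*2 + 1))*(-94) = ((40 + 0)*(10 + 1))*(-94) = (40*11)*(-94) = 440*(-94) = -41360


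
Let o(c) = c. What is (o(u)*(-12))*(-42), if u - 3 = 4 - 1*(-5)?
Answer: 6048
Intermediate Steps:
u = 12 (u = 3 + (4 - 1*(-5)) = 3 + (4 + 5) = 3 + 9 = 12)
(o(u)*(-12))*(-42) = (12*(-12))*(-42) = -144*(-42) = 6048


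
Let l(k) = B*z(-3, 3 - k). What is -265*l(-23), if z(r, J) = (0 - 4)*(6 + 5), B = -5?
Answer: -58300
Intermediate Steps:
z(r, J) = -44 (z(r, J) = -4*11 = -44)
l(k) = 220 (l(k) = -5*(-44) = 220)
-265*l(-23) = -265*220 = -58300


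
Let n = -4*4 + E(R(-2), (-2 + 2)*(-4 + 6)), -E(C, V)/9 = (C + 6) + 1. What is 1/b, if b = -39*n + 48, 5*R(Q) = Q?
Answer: 5/14943 ≈ 0.00033460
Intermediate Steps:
R(Q) = Q/5
E(C, V) = -63 - 9*C (E(C, V) = -9*((C + 6) + 1) = -9*((6 + C) + 1) = -9*(7 + C) = -63 - 9*C)
n = -377/5 (n = -4*4 + (-63 - 9*(-2)/5) = -16 + (-63 - 9*(-⅖)) = -16 + (-63 + 18/5) = -16 - 297/5 = -377/5 ≈ -75.400)
b = 14943/5 (b = -39*(-377/5) + 48 = 14703/5 + 48 = 14943/5 ≈ 2988.6)
1/b = 1/(14943/5) = 5/14943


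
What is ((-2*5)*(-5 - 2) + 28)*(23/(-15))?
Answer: -2254/15 ≈ -150.27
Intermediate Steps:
((-2*5)*(-5 - 2) + 28)*(23/(-15)) = (-10*(-7) + 28)*(23*(-1/15)) = (70 + 28)*(-23/15) = 98*(-23/15) = -2254/15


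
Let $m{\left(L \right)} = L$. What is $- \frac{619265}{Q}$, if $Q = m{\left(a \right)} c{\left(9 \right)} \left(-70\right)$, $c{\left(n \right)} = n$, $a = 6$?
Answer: $\frac{123853}{756} \approx 163.83$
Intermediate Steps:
$Q = -3780$ ($Q = 6 \cdot 9 \left(-70\right) = 54 \left(-70\right) = -3780$)
$- \frac{619265}{Q} = - \frac{619265}{-3780} = \left(-619265\right) \left(- \frac{1}{3780}\right) = \frac{123853}{756}$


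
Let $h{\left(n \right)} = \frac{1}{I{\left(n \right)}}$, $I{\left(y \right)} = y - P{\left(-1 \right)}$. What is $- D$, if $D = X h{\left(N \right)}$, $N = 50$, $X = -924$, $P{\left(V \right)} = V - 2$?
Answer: $\frac{924}{53} \approx 17.434$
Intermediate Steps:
$P{\left(V \right)} = -2 + V$
$I{\left(y \right)} = 3 + y$ ($I{\left(y \right)} = y - \left(-2 - 1\right) = y - -3 = y + 3 = 3 + y$)
$h{\left(n \right)} = \frac{1}{3 + n}$
$D = - \frac{924}{53}$ ($D = - \frac{924}{3 + 50} = - \frac{924}{53} \approx -17.434$)
$- D = \left(-1\right) \left(- \frac{924}{53}\right) = \frac{924}{53}$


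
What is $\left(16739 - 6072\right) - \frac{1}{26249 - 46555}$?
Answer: $\frac{216604103}{20306} \approx 10667.0$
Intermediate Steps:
$\left(16739 - 6072\right) - \frac{1}{26249 - 46555} = 10667 - \frac{1}{-20306} = 10667 - - \frac{1}{20306} = 10667 + \frac{1}{20306} = \frac{216604103}{20306}$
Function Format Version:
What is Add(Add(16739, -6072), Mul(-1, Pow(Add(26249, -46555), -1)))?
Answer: Rational(216604103, 20306) ≈ 10667.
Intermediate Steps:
Add(Add(16739, -6072), Mul(-1, Pow(Add(26249, -46555), -1))) = Add(10667, Mul(-1, Pow(-20306, -1))) = Add(10667, Mul(-1, Rational(-1, 20306))) = Add(10667, Rational(1, 20306)) = Rational(216604103, 20306)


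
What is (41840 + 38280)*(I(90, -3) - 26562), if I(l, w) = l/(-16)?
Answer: -2128598115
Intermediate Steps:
I(l, w) = -l/16 (I(l, w) = l*(-1/16) = -l/16)
(41840 + 38280)*(I(90, -3) - 26562) = (41840 + 38280)*(-1/16*90 - 26562) = 80120*(-45/8 - 26562) = 80120*(-212541/8) = -2128598115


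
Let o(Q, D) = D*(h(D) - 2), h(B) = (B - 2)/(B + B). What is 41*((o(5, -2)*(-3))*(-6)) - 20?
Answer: 1456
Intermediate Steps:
h(B) = (-2 + B)/(2*B) (h(B) = (-2 + B)/((2*B)) = (-2 + B)*(1/(2*B)) = (-2 + B)/(2*B))
o(Q, D) = D*(-2 + (-2 + D)/(2*D)) (o(Q, D) = D*((-2 + D)/(2*D) - 2) = D*(-2 + (-2 + D)/(2*D)))
41*((o(5, -2)*(-3))*(-6)) - 20 = 41*(((-1 - 3/2*(-2))*(-3))*(-6)) - 20 = 41*(((-1 + 3)*(-3))*(-6)) - 20 = 41*((2*(-3))*(-6)) - 20 = 41*(-6*(-6)) - 20 = 41*36 - 20 = 1476 - 20 = 1456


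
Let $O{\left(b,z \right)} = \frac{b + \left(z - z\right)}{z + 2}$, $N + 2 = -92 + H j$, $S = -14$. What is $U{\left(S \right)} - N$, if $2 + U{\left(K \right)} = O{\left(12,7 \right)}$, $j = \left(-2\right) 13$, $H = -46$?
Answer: $- \frac{3308}{3} \approx -1102.7$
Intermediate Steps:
$j = -26$
$N = 1102$ ($N = -2 - -1104 = -2 + \left(-92 + 1196\right) = -2 + 1104 = 1102$)
$O{\left(b,z \right)} = \frac{b}{2 + z}$ ($O{\left(b,z \right)} = \frac{b + 0}{2 + z} = \frac{b}{2 + z}$)
$U{\left(K \right)} = - \frac{2}{3}$ ($U{\left(K \right)} = -2 + \frac{12}{2 + 7} = -2 + \frac{12}{9} = -2 + 12 \cdot \frac{1}{9} = -2 + \frac{4}{3} = - \frac{2}{3}$)
$U{\left(S \right)} - N = - \frac{2}{3} - 1102 = - \frac{3308}{3}$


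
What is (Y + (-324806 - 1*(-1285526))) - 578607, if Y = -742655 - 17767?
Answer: -378309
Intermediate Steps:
Y = -760422
(Y + (-324806 - 1*(-1285526))) - 578607 = (-760422 + (-324806 - 1*(-1285526))) - 578607 = (-760422 + (-324806 + 1285526)) - 578607 = (-760422 + 960720) - 578607 = 200298 - 578607 = -378309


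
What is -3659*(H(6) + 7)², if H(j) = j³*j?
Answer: -6212283131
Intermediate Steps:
H(j) = j⁴
-3659*(H(6) + 7)² = -3659*(6⁴ + 7)² = -3659*(1296 + 7)² = -3659*1303² = -3659*1697809 = -6212283131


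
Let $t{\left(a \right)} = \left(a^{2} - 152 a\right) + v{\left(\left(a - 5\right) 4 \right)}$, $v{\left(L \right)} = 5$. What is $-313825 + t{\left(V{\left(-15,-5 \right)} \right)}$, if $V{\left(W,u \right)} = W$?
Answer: $-311315$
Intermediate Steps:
$t{\left(a \right)} = 5 + a^{2} - 152 a$ ($t{\left(a \right)} = \left(a^{2} - 152 a\right) + 5 = 5 + a^{2} - 152 a$)
$-313825 + t{\left(V{\left(-15,-5 \right)} \right)} = -313825 + \left(5 + \left(-15\right)^{2} - -2280\right) = -313825 + \left(5 + 225 + 2280\right) = -313825 + 2510 = -311315$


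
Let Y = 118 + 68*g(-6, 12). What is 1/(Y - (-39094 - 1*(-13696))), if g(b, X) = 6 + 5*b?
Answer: 1/23884 ≈ 4.1869e-5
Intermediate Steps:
Y = -1514 (Y = 118 + 68*(6 + 5*(-6)) = 118 + 68*(6 - 30) = 118 + 68*(-24) = 118 - 1632 = -1514)
1/(Y - (-39094 - 1*(-13696))) = 1/(-1514 - (-39094 - 1*(-13696))) = 1/(-1514 - (-39094 + 13696)) = 1/(-1514 - 1*(-25398)) = 1/(-1514 + 25398) = 1/23884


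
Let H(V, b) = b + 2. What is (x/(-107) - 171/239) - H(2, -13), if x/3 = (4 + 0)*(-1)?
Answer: 265874/25573 ≈ 10.397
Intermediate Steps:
x = -12 (x = 3*((4 + 0)*(-1)) = 3*(4*(-1)) = 3*(-4) = -12)
H(V, b) = 2 + b
(x/(-107) - 171/239) - H(2, -13) = (-12/(-107) - 171/239) - (2 - 13) = (-12*(-1/107) - 171*1/239) - 1*(-11) = (12/107 - 171/239) + 11 = -15429/25573 + 11 = 265874/25573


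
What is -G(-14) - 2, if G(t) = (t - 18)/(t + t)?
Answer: -22/7 ≈ -3.1429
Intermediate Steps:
G(t) = (-18 + t)/(2*t) (G(t) = (-18 + t)/((2*t)) = (-18 + t)*(1/(2*t)) = (-18 + t)/(2*t))
-G(-14) - 2 = -(-18 - 14)/(2*(-14)) - 2 = -(-1)*(-32)/(2*14) - 2 = -1*8/7 - 2 = -8/7 - 2 = -22/7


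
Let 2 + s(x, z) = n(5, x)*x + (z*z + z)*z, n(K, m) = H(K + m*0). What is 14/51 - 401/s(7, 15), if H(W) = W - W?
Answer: 29921/183498 ≈ 0.16306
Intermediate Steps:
H(W) = 0
n(K, m) = 0
s(x, z) = -2 + z*(z + z²) (s(x, z) = -2 + (0*x + (z*z + z)*z) = -2 + (0 + (z² + z)*z) = -2 + (0 + (z + z²)*z) = -2 + (0 + z*(z + z²)) = -2 + z*(z + z²))
14/51 - 401/s(7, 15) = 14/51 - 401/(-2 + 15² + 15³) = 14*(1/51) - 401/(-2 + 225 + 3375) = 14/51 - 401/3598 = 29921/183498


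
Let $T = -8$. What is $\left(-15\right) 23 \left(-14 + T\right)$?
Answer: $7590$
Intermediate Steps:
$\left(-15\right) 23 \left(-14 + T\right) = \left(-15\right) 23 \left(-14 - 8\right) = \left(-345\right) \left(-22\right) = 7590$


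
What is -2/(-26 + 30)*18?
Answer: -9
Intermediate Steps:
-2/(-26 + 30)*18 = -2/4*18 = -2*¼*18 = -½*18 = -9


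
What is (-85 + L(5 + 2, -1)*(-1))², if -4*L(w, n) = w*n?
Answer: 120409/16 ≈ 7525.6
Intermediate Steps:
L(w, n) = -n*w/4 (L(w, n) = -w*n/4 = -n*w/4)
(-85 + L(5 + 2, -1)*(-1))² = (-85 - ¼*(-1)*(5 + 2)*(-1))² = (-85 - ¼*(-1)*7*(-1))² = (-85 + (7/4)*(-1))² = (-85 - 7/4)² = (-347/4)² = 120409/16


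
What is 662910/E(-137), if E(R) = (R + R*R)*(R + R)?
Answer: -331455/2552584 ≈ -0.12985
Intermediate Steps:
E(R) = 2*R*(R + R**2) (E(R) = (R + R**2)*(2*R) = 2*R*(R + R**2))
662910/E(-137) = 662910/((2*(-137)**2*(1 - 137))) = 662910/((2*18769*(-136))) = 662910/(-5105168) = 662910*(-1/5105168) = -331455/2552584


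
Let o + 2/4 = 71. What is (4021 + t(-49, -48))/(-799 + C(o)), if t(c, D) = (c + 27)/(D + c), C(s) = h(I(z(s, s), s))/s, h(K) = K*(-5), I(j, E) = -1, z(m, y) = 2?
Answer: -54998319/10926953 ≈ -5.0333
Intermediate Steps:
o = 141/2 (o = -1/2 + 71 = 141/2 ≈ 70.500)
h(K) = -5*K
C(s) = 5/s (C(s) = (-5*(-1))/s = 5/s)
t(c, D) = (27 + c)/(D + c)
(4021 + t(-49, -48))/(-799 + C(o)) = (4021 + (27 - 49)/(-48 - 49))/(-799 + 5/(141/2)) = (4021 - 22/(-97))/(-799 + 5*(2/141)) = (4021 - 1/97*(-22))/(-799 + 10/141) = (4021 + 22/97)/(-112649/141) = (390059/97)*(-141/112649) = -54998319/10926953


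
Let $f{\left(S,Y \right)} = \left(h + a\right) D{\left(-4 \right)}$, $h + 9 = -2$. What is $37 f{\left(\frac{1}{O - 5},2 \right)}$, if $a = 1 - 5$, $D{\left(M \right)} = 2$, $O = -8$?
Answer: $-1110$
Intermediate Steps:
$h = -11$ ($h = -9 - 2 = -11$)
$a = -4$
$f{\left(S,Y \right)} = -30$ ($f{\left(S,Y \right)} = \left(-11 - 4\right) 2 = \left(-15\right) 2 = -30$)
$37 f{\left(\frac{1}{O - 5},2 \right)} = 37 \left(-30\right) = -1110$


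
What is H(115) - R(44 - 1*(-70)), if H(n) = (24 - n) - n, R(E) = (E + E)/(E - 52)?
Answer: -6500/31 ≈ -209.68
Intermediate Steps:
R(E) = 2*E/(-52 + E) (R(E) = (2*E)/(-52 + E) = 2*E/(-52 + E))
H(n) = 24 - 2*n
H(115) - R(44 - 1*(-70)) = (24 - 2*115) - 2*(44 - 1*(-70))/(-52 + (44 - 1*(-70))) = (24 - 230) - 2*(44 + 70)/(-52 + (44 + 70)) = -206 - 2*114/(-52 + 114) = -206 - 2*114/62 = -206 - 1*114/31 = -206 - 114/31 = -6500/31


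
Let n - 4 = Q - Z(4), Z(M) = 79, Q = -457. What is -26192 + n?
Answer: -26724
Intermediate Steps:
n = -532 (n = 4 + (-457 - 1*79) = 4 + (-457 - 79) = 4 - 536 = -532)
-26192 + n = -26192 - 532 = -26724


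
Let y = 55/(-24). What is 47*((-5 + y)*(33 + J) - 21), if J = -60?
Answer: 66129/8 ≈ 8266.1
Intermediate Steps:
y = -55/24 (y = 55*(-1/24) = -55/24 ≈ -2.2917)
47*((-5 + y)*(33 + J) - 21) = 47*((-5 - 55/24)*(33 - 60) - 21) = 47*(-175/24*(-27) - 21) = 47*(1575/8 - 21) = 47*(1407/8) = 66129/8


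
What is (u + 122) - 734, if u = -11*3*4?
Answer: -744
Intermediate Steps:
u = -132 (u = -33*4 = -132)
(u + 122) - 734 = (-132 + 122) - 734 = -10 - 734 = -744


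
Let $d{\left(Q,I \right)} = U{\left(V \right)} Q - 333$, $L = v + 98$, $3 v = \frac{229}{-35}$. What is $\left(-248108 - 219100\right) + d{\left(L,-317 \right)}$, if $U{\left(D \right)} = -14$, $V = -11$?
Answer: $- \frac{7033237}{15} \approx -4.6888 \cdot 10^{5}$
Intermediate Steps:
$v = - \frac{229}{105}$ ($v = \frac{229 \frac{1}{-35}}{3} = \frac{229 \left(- \frac{1}{35}\right)}{3} = \frac{1}{3} \left(- \frac{229}{35}\right) = - \frac{229}{105} \approx -2.181$)
$L = \frac{10061}{105}$ ($L = - \frac{229}{105} + 98 = \frac{10061}{105} \approx 95.819$)
$d{\left(Q,I \right)} = -333 - 14 Q$ ($d{\left(Q,I \right)} = - 14 Q - 333 = -333 - 14 Q$)
$\left(-248108 - 219100\right) + d{\left(L,-317 \right)} = \left(-248108 - 219100\right) - \frac{25117}{15} = -467208 - \frac{25117}{15} = - \frac{7033237}{15}$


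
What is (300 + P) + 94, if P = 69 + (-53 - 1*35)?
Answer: 375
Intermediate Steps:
P = -19 (P = 69 + (-53 - 35) = 69 - 88 = -19)
(300 + P) + 94 = (300 - 19) + 94 = 281 + 94 = 375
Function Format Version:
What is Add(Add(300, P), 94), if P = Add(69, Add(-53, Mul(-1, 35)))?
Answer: 375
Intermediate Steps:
P = -19 (P = Add(69, Add(-53, -35)) = Add(69, -88) = -19)
Add(Add(300, P), 94) = Add(Add(300, -19), 94) = Add(281, 94) = 375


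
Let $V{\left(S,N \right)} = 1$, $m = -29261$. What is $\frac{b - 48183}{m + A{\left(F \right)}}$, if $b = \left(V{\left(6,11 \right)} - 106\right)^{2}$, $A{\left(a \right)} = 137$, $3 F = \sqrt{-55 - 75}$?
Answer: $\frac{6193}{4854} \approx 1.2759$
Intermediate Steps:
$F = \frac{i \sqrt{130}}{3}$ ($F = \frac{\sqrt{-55 - 75}}{3} = \frac{\sqrt{-130}}{3} = \frac{i \sqrt{130}}{3} \approx 3.8006 i$)
$b = 11025$ ($b = \left(1 - 106\right)^{2} = \left(-105\right)^{2} = 11025$)
$\frac{b - 48183}{m + A{\left(F \right)}} = \frac{11025 - 48183}{-29261 + 137} = - \frac{37158}{-29124} = \left(-37158\right) \left(- \frac{1}{29124}\right) = \frac{6193}{4854}$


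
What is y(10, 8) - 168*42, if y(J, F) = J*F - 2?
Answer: -6978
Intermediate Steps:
y(J, F) = -2 + F*J (y(J, F) = F*J - 2 = -2 + F*J)
y(10, 8) - 168*42 = (-2 + 8*10) - 168*42 = (-2 + 80) - 7056 = 78 - 7056 = -6978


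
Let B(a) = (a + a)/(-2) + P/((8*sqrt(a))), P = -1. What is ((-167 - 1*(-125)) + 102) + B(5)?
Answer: 55 - sqrt(5)/40 ≈ 54.944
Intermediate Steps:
B(a) = -a - 1/(8*sqrt(a)) (B(a) = (a + a)/(-2) - 1/(8*sqrt(a)) = (2*a)*(-1/2) - 1/(8*sqrt(a)) = -a - 1/(8*sqrt(a)))
((-167 - 1*(-125)) + 102) + B(5) = ((-167 - 1*(-125)) + 102) + (-1*5 - sqrt(5)/40) = ((-167 + 125) + 102) + (-5 - sqrt(5)/40) = (-42 + 102) + (-5 - sqrt(5)/40) = 60 + (-5 - sqrt(5)/40) = 55 - sqrt(5)/40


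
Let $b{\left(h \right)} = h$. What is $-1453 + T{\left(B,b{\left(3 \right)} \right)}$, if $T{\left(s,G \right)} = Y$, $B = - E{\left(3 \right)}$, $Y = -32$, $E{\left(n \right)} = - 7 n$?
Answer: $-1485$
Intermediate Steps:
$B = 21$ ($B = - \left(-7\right) 3 = \left(-1\right) \left(-21\right) = 21$)
$T{\left(s,G \right)} = -32$
$-1453 + T{\left(B,b{\left(3 \right)} \right)} = -1453 - 32 = -1485$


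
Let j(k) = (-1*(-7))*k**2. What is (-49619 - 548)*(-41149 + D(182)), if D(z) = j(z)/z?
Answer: 2000409125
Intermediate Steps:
j(k) = 7*k**2
D(z) = 7*z (D(z) = (7*z**2)/z = 7*z)
(-49619 - 548)*(-41149 + D(182)) = (-49619 - 548)*(-41149 + 7*182) = -50167*(-41149 + 1274) = -50167*(-39875) = 2000409125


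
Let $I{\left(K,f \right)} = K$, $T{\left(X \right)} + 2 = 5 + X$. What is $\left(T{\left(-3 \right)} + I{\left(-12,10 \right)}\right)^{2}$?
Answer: $144$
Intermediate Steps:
$T{\left(X \right)} = 3 + X$ ($T{\left(X \right)} = -2 + \left(5 + X\right) = 3 + X$)
$\left(T{\left(-3 \right)} + I{\left(-12,10 \right)}\right)^{2} = \left(\left(3 - 3\right) - 12\right)^{2} = \left(0 - 12\right)^{2} = \left(-12\right)^{2} = 144$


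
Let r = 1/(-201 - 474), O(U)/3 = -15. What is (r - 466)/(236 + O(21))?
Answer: -314551/128925 ≈ -2.4398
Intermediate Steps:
O(U) = -45 (O(U) = 3*(-15) = -45)
r = -1/675 (r = 1/(-675) = -1/675 ≈ -0.0014815)
(r - 466)/(236 + O(21)) = (-1/675 - 466)/(236 - 45) = -314551/675/191 = -314551/675*1/191 = -314551/128925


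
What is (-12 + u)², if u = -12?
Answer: 576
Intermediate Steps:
(-12 + u)² = (-12 - 12)² = (-24)² = 576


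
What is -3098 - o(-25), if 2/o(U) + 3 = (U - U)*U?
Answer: -9292/3 ≈ -3097.3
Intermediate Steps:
o(U) = -2/3 (o(U) = 2/(-3 + (U - U)*U) = 2/(-3 + 0*U) = 2/(-3 + 0) = 2/(-3) = 2*(-1/3) = -2/3)
-3098 - o(-25) = -3098 - 1*(-2/3) = -3098 + 2/3 = -9292/3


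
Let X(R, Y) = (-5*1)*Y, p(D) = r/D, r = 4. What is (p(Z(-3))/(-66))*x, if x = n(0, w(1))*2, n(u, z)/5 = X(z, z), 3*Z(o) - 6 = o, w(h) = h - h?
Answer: 0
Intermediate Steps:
w(h) = 0
Z(o) = 2 + o/3
p(D) = 4/D
X(R, Y) = -5*Y
n(u, z) = -25*z (n(u, z) = 5*(-5*z) = -25*z)
x = 0 (x = -25*0*2 = 0*2 = 0)
(p(Z(-3))/(-66))*x = ((4/(2 + (1/3)*(-3)))/(-66))*0 = ((4/(2 - 1))*(-1/66))*0 = ((4/1)*(-1/66))*0 = ((4*1)*(-1/66))*0 = (4*(-1/66))*0 = -2/33*0 = 0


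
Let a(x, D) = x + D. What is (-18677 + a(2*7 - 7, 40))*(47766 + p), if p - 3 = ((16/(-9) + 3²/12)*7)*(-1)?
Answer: -1780141005/2 ≈ -8.9007e+8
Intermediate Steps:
p = 367/36 (p = 3 + ((16/(-9) + 3²/12)*7)*(-1) = 3 + ((16*(-⅑) + 9*(1/12))*7)*(-1) = 3 + ((-16/9 + ¾)*7)*(-1) = 3 - 37/36*7*(-1) = 3 - 259/36*(-1) = 3 + 259/36 = 367/36 ≈ 10.194)
a(x, D) = D + x
(-18677 + a(2*7 - 7, 40))*(47766 + p) = (-18677 + (40 + (2*7 - 7)))*(47766 + 367/36) = (-18677 + (40 + (14 - 7)))*(1719943/36) = (-18677 + (40 + 7))*(1719943/36) = (-18677 + 47)*(1719943/36) = -18630*1719943/36 = -1780141005/2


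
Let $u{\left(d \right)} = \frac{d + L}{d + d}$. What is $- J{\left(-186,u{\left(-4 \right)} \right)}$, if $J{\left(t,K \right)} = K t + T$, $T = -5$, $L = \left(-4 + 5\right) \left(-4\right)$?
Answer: $191$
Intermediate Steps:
$L = -4$ ($L = 1 \left(-4\right) = -4$)
$u{\left(d \right)} = \frac{-4 + d}{2 d}$ ($u{\left(d \right)} = \frac{d - 4}{d + d} = \frac{-4 + d}{2 d}$)
$J{\left(t,K \right)} = -5 + K t$ ($J{\left(t,K \right)} = K t - 5 = -5 + K t$)
$- J{\left(-186,u{\left(-4 \right)} \right)} = - (-5 + \frac{-4 - 4}{2 \left(-4\right)} \left(-186\right)) = - (-5 + \frac{1}{2} \left(- \frac{1}{4}\right) \left(-8\right) \left(-186\right)) = - (-5 + 1 \left(-186\right)) = - (-5 - 186) = \left(-1\right) \left(-191\right) = 191$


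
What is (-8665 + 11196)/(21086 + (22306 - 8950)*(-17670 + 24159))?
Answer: 2531/86688170 ≈ 2.9197e-5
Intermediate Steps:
(-8665 + 11196)/(21086 + (22306 - 8950)*(-17670 + 24159)) = 2531/(21086 + 13356*6489) = 2531/(21086 + 86667084) = 2531/86688170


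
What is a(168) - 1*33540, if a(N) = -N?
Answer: -33708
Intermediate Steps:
a(168) - 1*33540 = -1*168 - 1*33540 = -168 - 33540 = -33708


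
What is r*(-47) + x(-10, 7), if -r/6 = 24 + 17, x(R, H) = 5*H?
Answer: 11597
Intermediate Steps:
r = -246 (r = -6*(24 + 17) = -6*41 = -246)
r*(-47) + x(-10, 7) = -246*(-47) + 5*7 = 11562 + 35 = 11597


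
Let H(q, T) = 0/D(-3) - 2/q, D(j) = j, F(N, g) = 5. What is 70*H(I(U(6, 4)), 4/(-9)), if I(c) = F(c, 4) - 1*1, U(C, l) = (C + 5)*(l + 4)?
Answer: -35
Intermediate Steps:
U(C, l) = (4 + l)*(5 + C) (U(C, l) = (5 + C)*(4 + l) = (4 + l)*(5 + C))
I(c) = 4 (I(c) = 5 - 1*1 = 5 - 1 = 4)
H(q, T) = -2/q (H(q, T) = 0/(-3) - 2/q = 0*(-⅓) - 2/q = 0 - 2/q = -2/q)
70*H(I(U(6, 4)), 4/(-9)) = 70*(-2/4) = 70*(-2*¼) = 70*(-½) = -35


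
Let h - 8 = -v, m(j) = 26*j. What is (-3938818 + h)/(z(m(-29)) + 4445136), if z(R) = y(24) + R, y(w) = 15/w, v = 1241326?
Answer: -13813696/11851687 ≈ -1.1655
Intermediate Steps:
z(R) = 5/8 + R (z(R) = 15/24 + R = 15*(1/24) + R = 5/8 + R)
h = -1241318 (h = 8 - 1*1241326 = 8 - 1241326 = -1241318)
(-3938818 + h)/(z(m(-29)) + 4445136) = (-3938818 - 1241318)/((5/8 + 26*(-29)) + 4445136) = -5180136/((5/8 - 754) + 4445136) = -5180136/(-6027/8 + 4445136) = -5180136/35555061/8 = -5180136*8/35555061 = -13813696/11851687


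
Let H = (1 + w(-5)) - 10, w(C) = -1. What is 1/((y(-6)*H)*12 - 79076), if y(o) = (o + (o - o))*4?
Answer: -1/76196 ≈ -1.3124e-5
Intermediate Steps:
y(o) = 4*o (y(o) = (o + 0)*4 = o*4 = 4*o)
H = -10 (H = (1 - 1) - 10 = 0 - 10 = -10)
1/((y(-6)*H)*12 - 79076) = 1/(((4*(-6))*(-10))*12 - 79076) = 1/(-24*(-10)*12 - 79076) = 1/(240*12 - 79076) = 1/(2880 - 79076) = 1/(-76196) = -1/76196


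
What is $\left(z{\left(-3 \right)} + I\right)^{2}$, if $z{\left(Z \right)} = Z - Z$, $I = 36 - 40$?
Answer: $16$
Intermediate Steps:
$I = -4$
$z{\left(Z \right)} = 0$
$\left(z{\left(-3 \right)} + I\right)^{2} = \left(0 - 4\right)^{2} = \left(-4\right)^{2} = 16$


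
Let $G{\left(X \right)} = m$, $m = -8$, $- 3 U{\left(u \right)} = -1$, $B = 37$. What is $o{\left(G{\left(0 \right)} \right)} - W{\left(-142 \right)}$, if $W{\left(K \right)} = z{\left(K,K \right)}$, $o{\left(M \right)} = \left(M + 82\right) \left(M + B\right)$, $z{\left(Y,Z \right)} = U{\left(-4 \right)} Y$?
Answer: $\frac{6580}{3} \approx 2193.3$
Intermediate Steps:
$U{\left(u \right)} = \frac{1}{3}$ ($U{\left(u \right)} = \left(- \frac{1}{3}\right) \left(-1\right) = \frac{1}{3}$)
$G{\left(X \right)} = -8$
$z{\left(Y,Z \right)} = \frac{Y}{3}$
$o{\left(M \right)} = \left(37 + M\right) \left(82 + M\right)$ ($o{\left(M \right)} = \left(M + 82\right) \left(M + 37\right) = \left(82 + M\right) \left(37 + M\right) = \left(37 + M\right) \left(82 + M\right)$)
$W{\left(K \right)} = \frac{K}{3}$
$o{\left(G{\left(0 \right)} \right)} - W{\left(-142 \right)} = \left(3034 + \left(-8\right)^{2} + 119 \left(-8\right)\right) - \frac{1}{3} \left(-142\right) = \left(3034 + 64 - 952\right) - - \frac{142}{3} = 2146 + \frac{142}{3} = \frac{6580}{3}$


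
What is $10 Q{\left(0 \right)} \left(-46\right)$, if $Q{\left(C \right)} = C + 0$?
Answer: $0$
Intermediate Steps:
$Q{\left(C \right)} = C$
$10 Q{\left(0 \right)} \left(-46\right) = 10 \cdot 0 \left(-46\right) = 0 \left(-46\right) = 0$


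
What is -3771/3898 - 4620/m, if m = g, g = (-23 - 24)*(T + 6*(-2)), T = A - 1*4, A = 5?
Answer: -1814397/183206 ≈ -9.9036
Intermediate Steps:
T = 1 (T = 5 - 1*4 = 5 - 4 = 1)
g = 517 (g = (-23 - 24)*(1 + 6*(-2)) = -47*(1 - 12) = -47*(-11) = 517)
m = 517
-3771/3898 - 4620/m = -3771/3898 - 4620/517 = -3771*1/3898 - 4620*1/517 = -3771/3898 - 420/47 = -1814397/183206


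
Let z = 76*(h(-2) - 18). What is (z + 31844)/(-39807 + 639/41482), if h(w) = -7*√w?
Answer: -1264205432/1651273335 + 22068424*I*√2/1651273335 ≈ -0.76559 + 0.0189*I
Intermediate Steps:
z = -1368 - 532*I*√2 (z = 76*(-7*I*√2 - 18) = 76*(-18 - 7*I*√2) = -1368 - 532*I*√2 ≈ -1368.0 - 752.36*I)
(z + 31844)/(-39807 + 639/41482) = ((-1368 - 532*I*√2) + 31844)/(-39807 + 639/41482) = (30476 - 532*I*√2)/(-39807 + 639*(1/41482)) = (30476 - 532*I*√2)/(-39807 + 639/41482) = (30476 - 532*I*√2)/(-1651273335/41482) = (30476 - 532*I*√2)*(-41482/1651273335) = -1264205432/1651273335 + 22068424*I*√2/1651273335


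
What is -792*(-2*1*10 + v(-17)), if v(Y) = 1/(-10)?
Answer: 79596/5 ≈ 15919.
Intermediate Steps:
v(Y) = -⅒
-792*(-2*1*10 + v(-17)) = -792*(-2*1*10 - ⅒) = -792*(-2*10 - ⅒) = -792*(-20 - ⅒) = -792*(-201/10) = 79596/5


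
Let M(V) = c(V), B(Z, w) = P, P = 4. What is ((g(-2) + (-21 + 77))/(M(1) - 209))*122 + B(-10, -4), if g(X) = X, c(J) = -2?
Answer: -5744/211 ≈ -27.223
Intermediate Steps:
B(Z, w) = 4
M(V) = -2
((g(-2) + (-21 + 77))/(M(1) - 209))*122 + B(-10, -4) = ((-2 + (-21 + 77))/(-2 - 209))*122 + 4 = ((-2 + 56)/(-211))*122 + 4 = (54*(-1/211))*122 + 4 = -54/211*122 + 4 = -6588/211 + 4 = -5744/211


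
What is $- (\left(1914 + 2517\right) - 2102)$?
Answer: $-2329$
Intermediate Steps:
$- (\left(1914 + 2517\right) - 2102) = - (4431 - 2102) = \left(-1\right) 2329 = -2329$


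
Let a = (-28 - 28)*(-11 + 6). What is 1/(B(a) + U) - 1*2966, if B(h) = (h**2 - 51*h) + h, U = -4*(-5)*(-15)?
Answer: -190120599/64100 ≈ -2966.0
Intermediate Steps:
a = 280 (a = -56*(-5) = 280)
U = -300 (U = 20*(-15) = -300)
B(h) = h**2 - 50*h
1/(B(a) + U) - 1*2966 = 1/(280*(-50 + 280) - 300) - 1*2966 = 1/(280*230 - 300) - 2966 = 1/(64400 - 300) - 2966 = 1/64100 - 2966 = -190120599/64100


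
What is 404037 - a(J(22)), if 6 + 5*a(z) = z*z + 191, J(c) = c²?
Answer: 1785744/5 ≈ 3.5715e+5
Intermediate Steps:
a(z) = 37 + z²/5 (a(z) = -6/5 + (z*z + 191)/5 = -6/5 + (z² + 191)/5 = -6/5 + (191 + z²)/5 = -6/5 + (191/5 + z²/5) = 37 + z²/5)
404037 - a(J(22)) = 404037 - (37 + (22²)²/5) = 404037 - (37 + (⅕)*484²) = 404037 - (37 + (⅕)*234256) = 404037 - (37 + 234256/5) = 404037 - 1*234441/5 = 404037 - 234441/5 = 1785744/5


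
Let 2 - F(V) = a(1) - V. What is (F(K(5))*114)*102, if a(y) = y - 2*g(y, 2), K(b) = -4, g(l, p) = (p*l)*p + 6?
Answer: 197676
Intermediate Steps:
g(l, p) = 6 + l*p² (g(l, p) = (l*p)*p + 6 = l*p² + 6 = 6 + l*p²)
a(y) = -12 - 7*y (a(y) = y - 2*(6 + y*2²) = y - 2*(6 + y*4) = y - 2*(6 + 4*y) = y + (-12 - 8*y) = -12 - 7*y)
F(V) = 21 + V (F(V) = 2 - ((-12 - 7*1) - V) = 2 - ((-12 - 7) - V) = 2 - (-19 - V) = 2 + (19 + V) = 21 + V)
(F(K(5))*114)*102 = ((21 - 4)*114)*102 = (17*114)*102 = 1938*102 = 197676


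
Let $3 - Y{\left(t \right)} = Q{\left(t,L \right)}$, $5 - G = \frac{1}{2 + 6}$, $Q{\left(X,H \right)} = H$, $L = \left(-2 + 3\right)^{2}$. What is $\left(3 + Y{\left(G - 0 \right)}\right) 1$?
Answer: $5$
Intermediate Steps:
$L = 1$ ($L = 1^{2} = 1$)
$G = \frac{39}{8}$ ($G = 5 - \frac{1}{2 + 6} = 5 - \frac{1}{8} = \frac{39}{8} \approx 4.875$)
$Y{\left(t \right)} = 2$ ($Y{\left(t \right)} = 3 - 1 = 2$)
$\left(3 + Y{\left(G - 0 \right)}\right) 1 = \left(3 + 2\right) 1 = 5 \cdot 1 = 5$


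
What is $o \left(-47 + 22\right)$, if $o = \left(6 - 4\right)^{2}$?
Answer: $-100$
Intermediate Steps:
$o = 4$ ($o = 2^{2} = 4$)
$o \left(-47 + 22\right) = 4 \left(-47 + 22\right) = 4 \left(-25\right) = -100$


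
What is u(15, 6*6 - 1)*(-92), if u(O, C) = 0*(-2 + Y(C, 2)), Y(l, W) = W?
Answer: 0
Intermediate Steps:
u(O, C) = 0 (u(O, C) = 0*(-2 + 2) = 0*0 = 0)
u(15, 6*6 - 1)*(-92) = 0*(-92) = 0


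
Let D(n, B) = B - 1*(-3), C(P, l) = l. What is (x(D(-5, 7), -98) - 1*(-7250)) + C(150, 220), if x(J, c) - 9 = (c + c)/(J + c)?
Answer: 164587/22 ≈ 7481.2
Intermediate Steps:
D(n, B) = 3 + B (D(n, B) = B + 3 = 3 + B)
x(J, c) = 9 + 2*c/(J + c) (x(J, c) = 9 + (c + c)/(J + c) = 9 + (2*c)/(J + c) = 9 + 2*c/(J + c))
(x(D(-5, 7), -98) - 1*(-7250)) + C(150, 220) = ((9*(3 + 7) + 11*(-98))/((3 + 7) - 98) - 1*(-7250)) + 220 = ((9*10 - 1078)/(10 - 98) + 7250) + 220 = ((90 - 1078)/(-88) + 7250) + 220 = (-1/88*(-988) + 7250) + 220 = (247/22 + 7250) + 220 = 159747/22 + 220 = 164587/22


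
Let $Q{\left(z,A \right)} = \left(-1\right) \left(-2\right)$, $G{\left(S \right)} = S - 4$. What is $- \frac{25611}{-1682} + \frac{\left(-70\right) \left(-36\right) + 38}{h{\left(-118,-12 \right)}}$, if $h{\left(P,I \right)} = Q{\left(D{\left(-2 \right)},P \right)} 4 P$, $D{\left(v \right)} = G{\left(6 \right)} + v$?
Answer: $\frac{4968557}{396952} \approx 12.517$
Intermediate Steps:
$G{\left(S \right)} = -4 + S$ ($G{\left(S \right)} = S - 4 = -4 + S$)
$D{\left(v \right)} = 2 + v$ ($D{\left(v \right)} = \left(-4 + 6\right) + v = 2 + v$)
$Q{\left(z,A \right)} = 2$
$h{\left(P,I \right)} = 8 P$ ($h{\left(P,I \right)} = 2 \cdot 4 P = 8 P$)
$- \frac{25611}{-1682} + \frac{\left(-70\right) \left(-36\right) + 38}{h{\left(-118,-12 \right)}} = - \frac{25611}{-1682} + \frac{\left(-70\right) \left(-36\right) + 38}{8 \left(-118\right)} = \left(-25611\right) \left(- \frac{1}{1682}\right) + \frac{2520 + 38}{-944} = \frac{25611}{1682} + 2558 \left(- \frac{1}{944}\right) = \frac{25611}{1682} - \frac{1279}{472} = \frac{4968557}{396952}$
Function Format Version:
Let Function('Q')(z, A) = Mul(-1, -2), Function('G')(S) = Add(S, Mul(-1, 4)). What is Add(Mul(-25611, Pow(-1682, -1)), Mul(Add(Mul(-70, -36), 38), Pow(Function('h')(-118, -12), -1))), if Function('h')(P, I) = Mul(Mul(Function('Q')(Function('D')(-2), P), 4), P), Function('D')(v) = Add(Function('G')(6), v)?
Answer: Rational(4968557, 396952) ≈ 12.517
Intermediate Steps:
Function('G')(S) = Add(-4, S) (Function('G')(S) = Add(S, -4) = Add(-4, S))
Function('D')(v) = Add(2, v) (Function('D')(v) = Add(Add(-4, 6), v) = Add(2, v))
Function('Q')(z, A) = 2
Function('h')(P, I) = Mul(8, P) (Function('h')(P, I) = Mul(Mul(2, 4), P) = Mul(8, P))
Add(Mul(-25611, Pow(-1682, -1)), Mul(Add(Mul(-70, -36), 38), Pow(Function('h')(-118, -12), -1))) = Add(Mul(-25611, Pow(-1682, -1)), Mul(Add(Mul(-70, -36), 38), Pow(Mul(8, -118), -1))) = Add(Mul(-25611, Rational(-1, 1682)), Mul(Add(2520, 38), Pow(-944, -1))) = Add(Rational(25611, 1682), Mul(2558, Rational(-1, 944))) = Add(Rational(25611, 1682), Rational(-1279, 472)) = Rational(4968557, 396952)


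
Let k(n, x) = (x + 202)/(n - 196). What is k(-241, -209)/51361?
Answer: 7/22444757 ≈ 3.1188e-7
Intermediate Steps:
k(n, x) = (202 + x)/(-196 + n)
k(-241, -209)/51361 = ((202 - 209)/(-196 - 241))/51361 = (-7/(-437))*(1/51361) = -1/437*(-7)*(1/51361) = (7/437)*(1/51361) = 7/22444757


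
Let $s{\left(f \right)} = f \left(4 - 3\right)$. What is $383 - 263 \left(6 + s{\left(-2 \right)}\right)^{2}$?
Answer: $-3825$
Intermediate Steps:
$s{\left(f \right)} = f$ ($s{\left(f \right)} = f 1 = f$)
$383 - 263 \left(6 + s{\left(-2 \right)}\right)^{2} = 383 - 263 \left(6 - 2\right)^{2} = 383 - 263 \cdot 4^{2} = 383 - 4208 = -3825$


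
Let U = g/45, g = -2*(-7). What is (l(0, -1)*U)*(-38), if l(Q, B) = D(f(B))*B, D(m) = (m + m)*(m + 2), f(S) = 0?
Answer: 0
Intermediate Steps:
D(m) = 2*m*(2 + m) (D(m) = (2*m)*(2 + m) = 2*m*(2 + m))
g = 14
l(Q, B) = 0 (l(Q, B) = (2*0*(2 + 0))*B = (2*0*2)*B = 0*B = 0)
U = 14/45 ≈ 0.31111
(l(0, -1)*U)*(-38) = (0*(14/45))*(-38) = 0*(-38) = 0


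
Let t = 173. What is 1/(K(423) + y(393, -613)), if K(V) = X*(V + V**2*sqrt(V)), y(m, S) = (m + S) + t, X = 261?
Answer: -2348/19628403984263761 + 63423*sqrt(47)/417625616686463 ≈ 1.0410e-9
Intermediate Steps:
y(m, S) = 173 + S + m (y(m, S) = (m + S) + 173 = (S + m) + 173 = 173 + S + m)
K(V) = 261*V + 261*V**(5/2) (K(V) = 261*(V + V**2*sqrt(V)) = 261*(V + V**(5/2)) = 261*V + 261*V**(5/2))
1/(K(423) + y(393, -613)) = 1/((261*423 + 261*423**(5/2)) + (173 - 613 + 393)) = 1/((110403 + 261*(536787*sqrt(47))) - 47) = 1/((110403 + 140101407*sqrt(47)) - 47) = 1/(110356 + 140101407*sqrt(47))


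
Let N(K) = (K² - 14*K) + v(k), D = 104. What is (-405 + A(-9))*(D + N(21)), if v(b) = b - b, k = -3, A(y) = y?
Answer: -103914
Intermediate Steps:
v(b) = 0
N(K) = K² - 14*K (N(K) = (K² - 14*K) + 0 = K² - 14*K)
(-405 + A(-9))*(D + N(21)) = (-405 - 9)*(104 + 21*(-14 + 21)) = -414*(104 + 21*7) = -414*(104 + 147) = -414*251 = -103914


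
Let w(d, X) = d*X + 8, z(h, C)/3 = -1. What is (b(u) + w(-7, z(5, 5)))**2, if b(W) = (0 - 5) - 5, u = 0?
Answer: 361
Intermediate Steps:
z(h, C) = -3 (z(h, C) = 3*(-1) = -3)
w(d, X) = 8 + X*d (w(d, X) = X*d + 8 = 8 + X*d)
b(W) = -10 (b(W) = -5 - 5 = -10)
(b(u) + w(-7, z(5, 5)))**2 = (-10 + (8 - 3*(-7)))**2 = (-10 + (8 + 21))**2 = (-10 + 29)**2 = 19**2 = 361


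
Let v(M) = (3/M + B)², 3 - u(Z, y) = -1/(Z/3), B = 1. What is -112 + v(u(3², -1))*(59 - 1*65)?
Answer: -6683/50 ≈ -133.66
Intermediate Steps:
u(Z, y) = 3 + 3/Z (u(Z, y) = 3 - (-1)/(Z/3) = 3 - (-1)*3/Z = 3 - (-3)/Z = 3 + 3/Z)
v(M) = (1 + 3/M)² (v(M) = (3/M + 1)² = (1 + 3/M)²)
-112 + v(u(3², -1))*(59 - 1*65) = -112 + ((3 + (3 + 3/(3²)))²/(3 + 3/(3²))²)*(59 - 1*65) = -112 + ((3 + (3 + 3/9))²/(3 + 3/9)²)*(59 - 65) = -112 + ((3 + (3 + 3*(⅑)))²/(3 + 3*(⅑))²)*(-6) = -112 + ((3 + (3 + ⅓))²/(3 + ⅓)²)*(-6) = -112 + ((3 + 10/3)²/(10/3)²)*(-6) = -112 + (9*(19/3)²/100)*(-6) = -112 + ((9/100)*(361/9))*(-6) = -112 + (361/100)*(-6) = -112 - 1083/50 = -6683/50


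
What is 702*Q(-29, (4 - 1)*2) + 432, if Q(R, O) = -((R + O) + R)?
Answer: 36936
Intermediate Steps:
Q(R, O) = -O - 2*R (Q(R, O) = -((O + R) + R) = -(O + 2*R) = -O - 2*R)
702*Q(-29, (4 - 1)*2) + 432 = 702*(-(4 - 1)*2 - 2*(-29)) + 432 = 702*(-3*2 + 58) + 432 = 702*(-1*6 + 58) + 432 = 702*(-6 + 58) + 432 = 702*52 + 432 = 36504 + 432 = 36936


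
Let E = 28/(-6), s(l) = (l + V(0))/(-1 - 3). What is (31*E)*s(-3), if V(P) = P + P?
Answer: -217/2 ≈ -108.50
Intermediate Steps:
V(P) = 2*P
s(l) = -l/4 (s(l) = (l + 2*0)/(-1 - 3) = (l + 0)/(-4) = l*(-1/4) = -l/4)
E = -14/3 (E = 28*(-1/6) = -14/3 ≈ -4.6667)
(31*E)*s(-3) = (31*(-14/3))*(-1/4*(-3)) = -434/3*3/4 = -217/2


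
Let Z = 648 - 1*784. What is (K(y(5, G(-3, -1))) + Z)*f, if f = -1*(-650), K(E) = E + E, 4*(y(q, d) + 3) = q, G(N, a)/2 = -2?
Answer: -90675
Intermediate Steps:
G(N, a) = -4 (G(N, a) = 2*(-2) = -4)
y(q, d) = -3 + q/4
K(E) = 2*E
Z = -136 (Z = 648 - 784 = -136)
f = 650
(K(y(5, G(-3, -1))) + Z)*f = (2*(-3 + (1/4)*5) - 136)*650 = (2*(-3 + 5/4) - 136)*650 = (2*(-7/4) - 136)*650 = (-7/2 - 136)*650 = -279/2*650 = -90675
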